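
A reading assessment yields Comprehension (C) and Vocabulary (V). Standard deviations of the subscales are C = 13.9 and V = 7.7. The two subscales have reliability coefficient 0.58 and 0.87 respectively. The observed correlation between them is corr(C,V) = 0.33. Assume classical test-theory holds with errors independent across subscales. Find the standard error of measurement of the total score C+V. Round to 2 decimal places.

Var(total) = 252.5 + 70.6398 = 323.14.
True-score variance = 163.644 + 70.6398 = 234.284, so reliability = 0.7250.
Error variance = 323.14 − 234.284 = 88.8559; SEM = √88.8559 = 9.43.

9.43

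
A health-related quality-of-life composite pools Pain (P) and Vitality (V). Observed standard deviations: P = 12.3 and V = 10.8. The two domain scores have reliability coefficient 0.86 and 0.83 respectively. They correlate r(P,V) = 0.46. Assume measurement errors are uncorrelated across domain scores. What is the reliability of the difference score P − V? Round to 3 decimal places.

0.719

Var(P−V) = 12.3² + 10.8² − 2·12.3·10.8·0.46 = 267.93 − 122.213 = 145.717.
With uncorrelated errors the cross-covariances are all true-score covariance, so they carry over unchanged; only the diagonal terms shrink to ρᵢσᵢ².
True-score variance = [12.3²·0.86 + 10.8²·0.83] − 122.213 = 226.921 − 122.213 = 104.708.
Reliability = 104.708 / 145.717 = 0.719.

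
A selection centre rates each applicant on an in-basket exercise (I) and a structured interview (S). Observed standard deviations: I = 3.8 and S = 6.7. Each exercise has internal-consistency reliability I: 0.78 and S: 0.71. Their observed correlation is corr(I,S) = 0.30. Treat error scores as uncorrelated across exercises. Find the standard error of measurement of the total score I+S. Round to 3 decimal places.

4.024

Var(total) = 59.33 + 15.276 = 74.606.
True-score variance = 43.1351 + 15.276 = 58.4111, so reliability = 0.7829.
Error variance = 74.606 − 58.4111 = 16.1949; SEM = √16.1949 = 4.024.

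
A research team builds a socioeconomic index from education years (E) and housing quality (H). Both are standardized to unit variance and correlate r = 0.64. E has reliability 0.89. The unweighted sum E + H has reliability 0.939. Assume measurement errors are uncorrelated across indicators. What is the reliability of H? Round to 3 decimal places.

0.910

Var(E+H) = 2 + 2·0.64 = 3.280.
True-score variance = ρ_E + ρ_H + 2·0.64, so 0.939 = (0.89 + ρ_H + 1.28) / 3.280.
ρ_H = 0.939·3.280 − 0.89 − 1.28 = 0.910.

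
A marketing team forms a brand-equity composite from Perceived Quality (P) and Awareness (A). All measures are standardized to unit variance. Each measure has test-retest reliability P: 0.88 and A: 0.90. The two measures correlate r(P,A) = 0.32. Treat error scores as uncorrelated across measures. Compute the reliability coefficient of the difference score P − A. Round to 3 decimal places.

0.838

Var(P−A) = 1 + 1 − 2·0.32 = 2 − 0.64 = 1.36.
Because errors are independent across components, Cov(Tᵢ,Tⱼ) = Cov(Xᵢ,Xⱼ); the off-diagonal part of the true-score variance is the same as above.
True-score variance = [0.88 + 0.90] − 0.64 = 1.78 − 0.64 = 1.14.
Reliability = 1.14 / 1.36 = 0.838.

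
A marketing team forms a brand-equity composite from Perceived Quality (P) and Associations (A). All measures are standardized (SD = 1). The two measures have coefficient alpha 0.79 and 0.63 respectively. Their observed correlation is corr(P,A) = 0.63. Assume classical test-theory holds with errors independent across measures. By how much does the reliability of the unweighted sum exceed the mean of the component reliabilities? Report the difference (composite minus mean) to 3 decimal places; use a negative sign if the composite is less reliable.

0.112

Var(sum) = 2 + 1.26 = 3.26; true-score variance = 1.42 + 1.26 = 2.68; composite reliability = 0.8221.
Mean component reliability = 0.7100.
Difference = 0.8221 − 0.7100 = 0.112.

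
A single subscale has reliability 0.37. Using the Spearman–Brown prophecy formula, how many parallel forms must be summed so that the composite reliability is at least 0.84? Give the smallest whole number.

9

k ≥ ρ*(1−ρ₁)/(ρ₁(1−ρ*)) = 0.84·0.63 / (0.37·0.16) = 8.939.
Smallest integer k = 9.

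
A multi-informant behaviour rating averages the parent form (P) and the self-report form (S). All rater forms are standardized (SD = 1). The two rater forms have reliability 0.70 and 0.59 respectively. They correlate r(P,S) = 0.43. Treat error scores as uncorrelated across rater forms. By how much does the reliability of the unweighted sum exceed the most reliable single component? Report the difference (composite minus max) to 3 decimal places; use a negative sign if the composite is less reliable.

Var(sum) = 2 + 0.86 = 2.86; true-score variance = 1.29 + 0.86 = 2.15; composite reliability = 0.7517.
Max component reliability = 0.7000.
Difference = 0.7517 − 0.7000 = 0.052.

0.052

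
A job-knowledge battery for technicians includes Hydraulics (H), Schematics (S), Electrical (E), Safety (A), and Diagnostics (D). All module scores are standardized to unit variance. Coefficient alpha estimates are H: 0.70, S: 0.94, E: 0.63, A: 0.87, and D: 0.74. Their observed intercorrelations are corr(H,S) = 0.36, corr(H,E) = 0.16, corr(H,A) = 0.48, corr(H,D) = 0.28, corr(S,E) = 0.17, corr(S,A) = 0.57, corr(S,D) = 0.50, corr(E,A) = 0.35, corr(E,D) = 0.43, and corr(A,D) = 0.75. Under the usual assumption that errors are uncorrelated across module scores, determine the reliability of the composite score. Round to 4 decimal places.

Var(H+S+E+A+D) = 5 + 2·[0.36 + 0.16 + 0.48 + 0.28 + 0.17 + 0.57 + 0.50 + 0.35 + 0.43 + 0.75] = 5 + 8.1 = 13.1.
Under uncorrelated errors the observed covariances equal the true-score covariances, so only the own-variance terms attenuate.
True-score variance = [0.70 + 0.94 + 0.63 + 0.87 + 0.74] + 8.1 = 3.88 + 8.1 = 11.98.
Reliability = 11.98 / 13.1 = 0.9145.

0.9145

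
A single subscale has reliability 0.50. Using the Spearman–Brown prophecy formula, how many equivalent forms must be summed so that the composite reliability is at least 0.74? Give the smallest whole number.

k ≥ ρ*(1−ρ₁)/(ρ₁(1−ρ*)) = 0.74·0.50 / (0.50·0.26) = 2.846.
Smallest integer k = 3.

3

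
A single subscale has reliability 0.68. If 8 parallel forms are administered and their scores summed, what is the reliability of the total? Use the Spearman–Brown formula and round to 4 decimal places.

ρ_k = kρ / (1 + (k−1)ρ) = 8·0.68 / (1 + 7·0.68) = 5.440 / 5.760 = 0.9444.

0.9444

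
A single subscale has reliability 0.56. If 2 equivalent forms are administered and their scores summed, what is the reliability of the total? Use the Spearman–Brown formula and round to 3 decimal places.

0.718

ρ_k = kρ / (1 + (k−1)ρ) = 2·0.56 / (1 + 1·0.56) = 1.120 / 1.560 = 0.718.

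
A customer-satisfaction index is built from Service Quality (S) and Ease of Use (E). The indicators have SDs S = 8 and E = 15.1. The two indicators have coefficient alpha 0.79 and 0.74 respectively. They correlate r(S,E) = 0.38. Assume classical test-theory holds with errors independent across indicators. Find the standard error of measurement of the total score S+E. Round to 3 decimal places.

8.528

Var(total) = 292.01 + 91.808 = 383.818.
True-score variance = 219.287 + 91.808 = 311.095, so reliability = 0.8105.
Error variance = 383.818 − 311.095 = 72.7226; SEM = √72.7226 = 8.528.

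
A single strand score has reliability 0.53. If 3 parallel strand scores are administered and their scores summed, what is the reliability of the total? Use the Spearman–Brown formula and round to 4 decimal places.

ρ_k = kρ / (1 + (k−1)ρ) = 3·0.53 / (1 + 2·0.53) = 1.590 / 2.060 = 0.7718.

0.7718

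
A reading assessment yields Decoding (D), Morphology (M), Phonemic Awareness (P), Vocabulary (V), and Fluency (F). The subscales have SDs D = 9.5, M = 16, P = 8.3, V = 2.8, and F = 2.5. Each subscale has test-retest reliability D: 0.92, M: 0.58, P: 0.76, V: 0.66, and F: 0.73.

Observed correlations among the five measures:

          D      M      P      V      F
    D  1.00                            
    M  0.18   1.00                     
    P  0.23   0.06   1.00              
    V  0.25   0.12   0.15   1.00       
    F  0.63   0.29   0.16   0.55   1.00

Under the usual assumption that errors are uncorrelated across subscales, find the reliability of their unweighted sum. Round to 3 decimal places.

Var(D+M+P+V+F) = 9.5² + 16² + 8.3² + 2.8² + 2.5² + 2·[9.5·16·0.18 + 9.5·8.3·0.23 + 9.5·2.8·0.25 + 9.5·2.5·0.63 + 16·8.3·0.06 + 16·2.8·0.12 + 16·2.5·0.29 + 8.3·2.8·0.15 + 8.3·2.5·0.16 + 2.8·2.5·0.55] = 429.23 + 205.416 = 634.646.
Because errors are independent across components, Cov(Tᵢ,Tⱼ) = Cov(Xᵢ,Xⱼ); the off-diagonal part of the true-score variance is the same as above.
True-score variance = [9.5²·0.92 + 16²·0.58 + 8.3²·0.76 + 2.8²·0.66 + 2.5²·0.73] + 205.416 = 293.603 + 205.416 = 499.019.
Reliability = 499.019 / 634.646 = 0.786.

0.786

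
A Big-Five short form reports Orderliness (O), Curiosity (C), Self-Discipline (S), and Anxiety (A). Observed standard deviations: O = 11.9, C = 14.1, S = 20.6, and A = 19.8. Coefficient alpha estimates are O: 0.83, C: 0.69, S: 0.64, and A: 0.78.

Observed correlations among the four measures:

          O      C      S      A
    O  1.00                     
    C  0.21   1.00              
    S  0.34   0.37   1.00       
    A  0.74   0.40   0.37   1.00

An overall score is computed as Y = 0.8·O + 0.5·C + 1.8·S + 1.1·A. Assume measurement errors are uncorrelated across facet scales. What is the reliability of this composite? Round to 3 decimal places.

0.819

Var(Y) = 0.8²·11.9² + 0.5²·14.1² + 1.8²·20.6² + 1.1²·19.8² + 2·[0.4·11.9·14.1·0.21 + 1.44·11.9·20.6·0.34 + 0.88·11.9·19.8·0.74 + 0.9·14.1·20.6·0.37 + 0.55·14.1·19.8·0.40 + 1.98·20.6·19.8·0.37] = 1989.63 + 1489.01 = 3478.64.
Because errors are independent across components, Cov(Tᵢ,Tⱼ) = Cov(Xᵢ,Xⱼ); the off-diagonal part of the true-score variance is the same as above.
True-score variance = [0.8²·11.9²·0.83 + 0.5²·14.1²·0.69 + 1.8²·20.6²·0.64 + 1.1²·19.8²·0.78] + 1489.01 = 1359.48 + 1489.01 = 2848.49.
Reliability = 2848.49 / 3478.64 = 0.819.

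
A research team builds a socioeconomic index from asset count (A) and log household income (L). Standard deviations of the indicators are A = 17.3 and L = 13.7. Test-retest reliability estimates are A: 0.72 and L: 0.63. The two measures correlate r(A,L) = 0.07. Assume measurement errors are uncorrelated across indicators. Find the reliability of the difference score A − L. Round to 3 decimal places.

0.662

Var(A−L) = 17.3² + 13.7² − 2·17.3·13.7·0.07 = 486.98 − 33.1814 = 453.799.
Under uncorrelated errors the observed covariances equal the true-score covariances, so only the own-variance terms attenuate.
True-score variance = [17.3²·0.72 + 13.7²·0.63] − 33.1814 = 333.733 − 33.1814 = 300.552.
Reliability = 300.552 / 453.799 = 0.662.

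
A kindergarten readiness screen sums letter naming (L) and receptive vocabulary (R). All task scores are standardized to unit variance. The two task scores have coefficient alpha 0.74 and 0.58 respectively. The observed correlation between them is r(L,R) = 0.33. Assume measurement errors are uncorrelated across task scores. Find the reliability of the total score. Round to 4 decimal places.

Var(L+R) = 2 + 2·[0.33] = 2 + 0.66 = 2.66.
Under uncorrelated errors the observed covariances equal the true-score covariances, so only the own-variance terms attenuate.
True-score variance = [0.74 + 0.58] + 0.66 = 1.32 + 0.66 = 1.98.
Reliability = 1.98 / 2.66 = 0.7444.

0.7444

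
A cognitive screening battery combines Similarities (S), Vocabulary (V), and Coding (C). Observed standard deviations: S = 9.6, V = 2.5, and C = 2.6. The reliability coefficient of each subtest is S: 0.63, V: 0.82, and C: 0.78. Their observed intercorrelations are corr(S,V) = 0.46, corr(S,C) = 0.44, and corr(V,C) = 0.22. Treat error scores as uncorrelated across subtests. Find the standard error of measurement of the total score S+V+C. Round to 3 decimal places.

Var(total) = 105.17 + 46.9048 = 152.075.
True-score variance = 68.4586 + 46.9048 = 115.363, so reliability = 0.7586.
Error variance = 152.075 − 115.363 = 36.7114; SEM = √36.7114 = 6.059.

6.059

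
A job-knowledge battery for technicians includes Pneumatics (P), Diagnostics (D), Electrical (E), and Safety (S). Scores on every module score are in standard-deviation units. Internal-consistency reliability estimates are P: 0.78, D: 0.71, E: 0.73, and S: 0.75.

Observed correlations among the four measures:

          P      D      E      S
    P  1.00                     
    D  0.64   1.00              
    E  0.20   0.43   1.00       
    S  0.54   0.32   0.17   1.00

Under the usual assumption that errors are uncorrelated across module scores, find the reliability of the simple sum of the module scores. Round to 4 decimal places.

0.8802

Var(P+D+E+S) = 4 + 2·[0.64 + 0.20 + 0.54 + 0.43 + 0.32 + 0.17] = 4 + 4.6 = 8.6.
Because errors are independent across components, Cov(Tᵢ,Tⱼ) = Cov(Xᵢ,Xⱼ); the off-diagonal part of the true-score variance is the same as above.
True-score variance = [0.78 + 0.71 + 0.73 + 0.75] + 4.6 = 2.97 + 4.6 = 7.57.
Reliability = 7.57 / 8.6 = 0.8802.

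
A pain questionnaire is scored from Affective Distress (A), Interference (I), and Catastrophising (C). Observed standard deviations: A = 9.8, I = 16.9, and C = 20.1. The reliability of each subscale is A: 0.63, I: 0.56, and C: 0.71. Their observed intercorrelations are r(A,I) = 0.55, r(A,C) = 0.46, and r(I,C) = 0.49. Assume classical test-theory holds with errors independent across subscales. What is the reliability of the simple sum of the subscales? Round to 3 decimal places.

0.812

Var(A+I+C) = 9.8² + 16.9² + 20.1² + 2·[9.8·16.9·0.55 + 9.8·20.1·0.46 + 16.9·20.1·0.49] = 785.66 + 696.3 = 1481.96.
With uncorrelated errors the cross-covariances are all true-score covariance, so they carry over unchanged; only the diagonal terms shrink to ρᵢσᵢ².
True-score variance = [9.8²·0.63 + 16.9²·0.56 + 20.1²·0.71] + 696.3 = 507.294 + 696.3 = 1203.59.
Reliability = 1203.59 / 1481.96 = 0.812.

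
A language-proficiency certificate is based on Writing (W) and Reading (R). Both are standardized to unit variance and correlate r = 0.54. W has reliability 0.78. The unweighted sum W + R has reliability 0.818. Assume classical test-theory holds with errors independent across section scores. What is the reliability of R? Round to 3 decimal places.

Var(W+R) = 2 + 2·0.54 = 3.080.
True-score variance = ρ_W + ρ_R + 2·0.54, so 0.818 = (0.78 + ρ_R + 1.08) / 3.080.
ρ_R = 0.818·3.080 − 0.78 − 1.08 = 0.659.

0.659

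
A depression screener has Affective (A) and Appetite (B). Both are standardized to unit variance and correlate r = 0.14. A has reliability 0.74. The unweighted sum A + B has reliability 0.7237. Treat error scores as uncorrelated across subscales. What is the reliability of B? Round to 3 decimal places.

0.630

Var(A+B) = 2 + 2·0.14 = 2.280.
True-score variance = ρ_A + ρ_B + 2·0.14, so 0.7237 = (0.74 + ρ_B + 0.28) / 2.280.
ρ_B = 0.7237·2.280 − 0.74 − 0.28 = 0.630.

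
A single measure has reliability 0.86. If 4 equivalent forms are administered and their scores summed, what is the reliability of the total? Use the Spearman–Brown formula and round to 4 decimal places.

0.9609

ρ_k = kρ / (1 + (k−1)ρ) = 4·0.86 / (1 + 3·0.86) = 3.440 / 3.580 = 0.9609.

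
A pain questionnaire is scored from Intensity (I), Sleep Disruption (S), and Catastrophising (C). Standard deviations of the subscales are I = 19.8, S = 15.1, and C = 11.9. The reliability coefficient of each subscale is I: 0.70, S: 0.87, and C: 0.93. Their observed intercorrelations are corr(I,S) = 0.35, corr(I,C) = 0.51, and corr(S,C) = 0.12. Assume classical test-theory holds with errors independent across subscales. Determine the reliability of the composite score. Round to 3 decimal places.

Var(I+S+C) = 19.8² + 15.1² + 11.9² + 2·[19.8·15.1·0.35 + 19.8·11.9·0.51 + 15.1·11.9·0.12] = 761.66 + 492.744 = 1254.4.
Under uncorrelated errors the observed covariances equal the true-score covariances, so only the own-variance terms attenuate.
True-score variance = [19.8²·0.70 + 15.1²·0.87 + 11.9²·0.93] + 492.744 = 604.494 + 492.744 = 1097.24.
Reliability = 1097.24 / 1254.4 = 0.875.

0.875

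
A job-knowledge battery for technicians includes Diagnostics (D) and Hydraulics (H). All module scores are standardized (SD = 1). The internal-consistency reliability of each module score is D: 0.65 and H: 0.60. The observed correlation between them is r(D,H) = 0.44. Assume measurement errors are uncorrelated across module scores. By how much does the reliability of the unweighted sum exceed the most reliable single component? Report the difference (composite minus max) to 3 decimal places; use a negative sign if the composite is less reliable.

0.090

Var(sum) = 2 + 0.88 = 2.88; true-score variance = 1.25 + 0.88 = 2.13; composite reliability = 0.7396.
Max component reliability = 0.6500.
Difference = 0.7396 − 0.6500 = 0.090.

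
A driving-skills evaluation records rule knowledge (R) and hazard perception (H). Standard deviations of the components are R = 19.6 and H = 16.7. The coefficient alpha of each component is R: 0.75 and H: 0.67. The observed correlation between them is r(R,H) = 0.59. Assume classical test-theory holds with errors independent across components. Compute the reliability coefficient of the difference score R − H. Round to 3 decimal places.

0.321

Var(R−H) = 19.6² + 16.7² − 2·19.6·16.7·0.59 = 663.05 − 386.238 = 276.812.
With uncorrelated errors the cross-covariances are all true-score covariance, so they carry over unchanged; only the diagonal terms shrink to ρᵢσᵢ².
True-score variance = [19.6²·0.75 + 16.7²·0.67] − 386.238 = 474.976 − 386.238 = 88.7387.
Reliability = 88.7387 / 276.812 = 0.321.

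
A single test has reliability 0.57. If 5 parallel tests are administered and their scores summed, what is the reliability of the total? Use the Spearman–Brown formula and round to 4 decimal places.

0.8689

ρ_k = kρ / (1 + (k−1)ρ) = 5·0.57 / (1 + 4·0.57) = 2.850 / 3.280 = 0.8689.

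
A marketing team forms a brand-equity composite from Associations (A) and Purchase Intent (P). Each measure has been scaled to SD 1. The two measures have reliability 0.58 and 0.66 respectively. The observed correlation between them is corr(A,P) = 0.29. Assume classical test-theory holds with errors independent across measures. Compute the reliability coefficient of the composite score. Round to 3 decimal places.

0.705

Var(A+P) = 2 + 2·[0.29] = 2 + 0.58 = 2.58.
With uncorrelated errors the cross-covariances are all true-score covariance, so they carry over unchanged; only the diagonal terms shrink to ρᵢσᵢ².
True-score variance = [0.58 + 0.66] + 0.58 = 1.24 + 0.58 = 1.82.
Reliability = 1.82 / 2.58 = 0.705.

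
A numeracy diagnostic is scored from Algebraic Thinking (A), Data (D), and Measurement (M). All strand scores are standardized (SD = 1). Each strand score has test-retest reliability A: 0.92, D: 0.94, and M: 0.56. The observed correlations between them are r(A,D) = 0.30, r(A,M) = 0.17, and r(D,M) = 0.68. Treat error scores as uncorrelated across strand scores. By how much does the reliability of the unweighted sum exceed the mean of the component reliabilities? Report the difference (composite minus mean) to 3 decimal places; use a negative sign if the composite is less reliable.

0.084

Var(sum) = 3 + 2.3 = 5.3; true-score variance = 2.42 + 2.3 = 4.72; composite reliability = 0.8906.
Mean component reliability = 0.8067.
Difference = 0.8906 − 0.8067 = 0.084.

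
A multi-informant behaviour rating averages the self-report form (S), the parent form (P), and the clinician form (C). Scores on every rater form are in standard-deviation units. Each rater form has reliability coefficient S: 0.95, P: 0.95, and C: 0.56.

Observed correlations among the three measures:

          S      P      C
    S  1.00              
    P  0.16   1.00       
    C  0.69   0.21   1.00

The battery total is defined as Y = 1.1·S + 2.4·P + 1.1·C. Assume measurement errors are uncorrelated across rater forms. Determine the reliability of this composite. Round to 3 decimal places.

0.925

Var(Y) = 1.1² + 2.4² + 1.1² + 2·[2.64·0.16 + 1.21·0.69 + 2.64·0.21] = 8.18 + 3.6234 = 11.8034.
Because errors are independent across components, Cov(Tᵢ,Tⱼ) = Cov(Xᵢ,Xⱼ); the off-diagonal part of the true-score variance is the same as above.
True-score variance = [1.1²·0.95 + 2.4²·0.95 + 1.1²·0.56] + 3.6234 = 7.2991 + 3.6234 = 10.9225.
Reliability = 10.9225 / 11.8034 = 0.925.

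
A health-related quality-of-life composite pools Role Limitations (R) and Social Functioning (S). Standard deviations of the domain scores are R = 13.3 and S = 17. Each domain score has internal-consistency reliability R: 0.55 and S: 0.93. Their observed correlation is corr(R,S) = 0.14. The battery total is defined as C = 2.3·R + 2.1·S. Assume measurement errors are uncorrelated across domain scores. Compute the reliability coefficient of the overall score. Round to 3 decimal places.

0.797

Var(C) = 2.3²·13.3² + 2.1²·17² + 2·[4.83·13.3·17·0.14] = 2210.24 + 305.778 = 2516.02.
With uncorrelated errors the cross-covariances are all true-score covariance, so they carry over unchanged; only the diagonal terms shrink to ρᵢσᵢ².
True-score variance = [2.3²·13.3²·0.55 + 2.1²·17²·0.93] + 305.778 = 1699.94 + 305.778 = 2005.71.
Reliability = 2005.71 / 2516.02 = 0.797.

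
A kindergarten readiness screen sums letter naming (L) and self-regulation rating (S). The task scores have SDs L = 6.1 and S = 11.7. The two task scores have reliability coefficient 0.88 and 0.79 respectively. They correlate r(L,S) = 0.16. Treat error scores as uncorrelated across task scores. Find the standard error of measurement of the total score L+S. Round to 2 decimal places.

Var(total) = 174.1 + 22.8384 = 196.938.
True-score variance = 140.888 + 22.8384 = 163.726, so reliability = 0.8314.
Error variance = 196.938 − 163.726 = 33.2121; SEM = √33.2121 = 5.76.

5.76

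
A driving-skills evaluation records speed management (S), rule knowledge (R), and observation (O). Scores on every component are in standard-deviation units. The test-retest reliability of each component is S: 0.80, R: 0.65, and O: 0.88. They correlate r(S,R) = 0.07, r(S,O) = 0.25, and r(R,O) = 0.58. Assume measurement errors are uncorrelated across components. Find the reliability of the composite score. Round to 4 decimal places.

Var(S+R+O) = 3 + 2·[0.07 + 0.25 + 0.58] = 3 + 1.8 = 4.8.
Under uncorrelated errors the observed covariances equal the true-score covariances, so only the own-variance terms attenuate.
True-score variance = [0.80 + 0.65 + 0.88] + 1.8 = 2.33 + 1.8 = 4.13.
Reliability = 4.13 / 4.8 = 0.8604.

0.8604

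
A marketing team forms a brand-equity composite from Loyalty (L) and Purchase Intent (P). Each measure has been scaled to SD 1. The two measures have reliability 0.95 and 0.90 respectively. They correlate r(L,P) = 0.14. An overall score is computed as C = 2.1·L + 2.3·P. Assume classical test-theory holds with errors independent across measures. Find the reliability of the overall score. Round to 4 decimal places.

0.9322

Var(C) = 2.1² + 2.3² + 2·[4.83·0.14] = 9.7 + 1.3524 = 11.0524.
With uncorrelated errors the cross-covariances are all true-score covariance, so they carry over unchanged; only the diagonal terms shrink to ρᵢσᵢ².
True-score variance = [2.1²·0.95 + 2.3²·0.90] + 1.3524 = 8.9505 + 1.3524 = 10.3029.
Reliability = 10.3029 / 11.0524 = 0.9322.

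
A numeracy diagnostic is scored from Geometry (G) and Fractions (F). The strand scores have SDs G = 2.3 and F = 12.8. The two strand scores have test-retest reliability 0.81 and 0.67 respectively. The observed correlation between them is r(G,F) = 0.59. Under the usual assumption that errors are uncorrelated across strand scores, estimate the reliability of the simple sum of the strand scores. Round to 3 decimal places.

0.730

Var(G+F) = 2.3² + 12.8² + 2·[2.3·12.8·0.59] = 169.13 + 34.7392 = 203.869.
Because errors are independent across components, Cov(Tᵢ,Tⱼ) = Cov(Xᵢ,Xⱼ); the off-diagonal part of the true-score variance is the same as above.
True-score variance = [2.3²·0.81 + 12.8²·0.67] + 34.7392 = 114.058 + 34.7392 = 148.797.
Reliability = 148.797 / 203.869 = 0.730.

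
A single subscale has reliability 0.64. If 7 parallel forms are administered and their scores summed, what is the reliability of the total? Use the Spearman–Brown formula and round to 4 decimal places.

ρ_k = kρ / (1 + (k−1)ρ) = 7·0.64 / (1 + 6·0.64) = 4.480 / 4.840 = 0.9256.

0.9256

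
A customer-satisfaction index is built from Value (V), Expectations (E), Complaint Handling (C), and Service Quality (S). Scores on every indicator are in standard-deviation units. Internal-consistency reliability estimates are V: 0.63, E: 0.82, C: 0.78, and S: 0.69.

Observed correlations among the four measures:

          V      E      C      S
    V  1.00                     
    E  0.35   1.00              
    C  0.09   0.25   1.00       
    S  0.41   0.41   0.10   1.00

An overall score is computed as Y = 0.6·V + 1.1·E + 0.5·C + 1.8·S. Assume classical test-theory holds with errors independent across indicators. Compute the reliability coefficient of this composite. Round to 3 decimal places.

Var(Y) = 0.6² + 1.1² + 0.5² + 1.8² + 2·[0.66·0.35 + 0.3·0.09 + 1.08·0.41 + 0.55·0.25 + 1.98·0.41 + 0.9·0.10] = 5.06 + 3.4802 = 8.5402.
Under uncorrelated errors the observed covariances equal the true-score covariances, so only the own-variance terms attenuate.
True-score variance = [0.6²·0.63 + 1.1²·0.82 + 0.5²·0.78 + 1.8²·0.69] + 3.4802 = 3.6496 + 3.4802 = 7.1298.
Reliability = 7.1298 / 8.5402 = 0.835.

0.835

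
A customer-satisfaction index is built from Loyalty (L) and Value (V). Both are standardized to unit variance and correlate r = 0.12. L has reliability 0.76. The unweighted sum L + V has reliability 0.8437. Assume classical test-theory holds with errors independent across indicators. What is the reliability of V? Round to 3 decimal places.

Var(L+V) = 2 + 2·0.12 = 2.240.
True-score variance = ρ_L + ρ_V + 2·0.12, so 0.8437 = (0.76 + ρ_V + 0.24) / 2.240.
ρ_V = 0.8437·2.240 − 0.76 − 0.24 = 0.890.

0.890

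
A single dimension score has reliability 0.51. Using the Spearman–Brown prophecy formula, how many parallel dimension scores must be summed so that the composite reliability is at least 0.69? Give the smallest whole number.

k ≥ ρ*(1−ρ₁)/(ρ₁(1−ρ*)) = 0.69·0.49 / (0.51·0.31) = 2.139.
Smallest integer k = 3.

3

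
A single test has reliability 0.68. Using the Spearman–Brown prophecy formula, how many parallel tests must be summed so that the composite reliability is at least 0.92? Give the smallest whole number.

6

k ≥ ρ*(1−ρ₁)/(ρ₁(1−ρ*)) = 0.92·0.32 / (0.68·0.08) = 5.412.
Smallest integer k = 6.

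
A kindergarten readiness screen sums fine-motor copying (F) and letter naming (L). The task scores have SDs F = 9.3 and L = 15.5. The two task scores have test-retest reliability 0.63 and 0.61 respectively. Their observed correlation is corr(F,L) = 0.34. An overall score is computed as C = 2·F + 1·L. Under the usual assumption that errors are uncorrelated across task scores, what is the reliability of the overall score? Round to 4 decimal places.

Var(C) = 2²·9.3² + 15.5² + 2·[2·9.3·15.5·0.34] = 586.21 + 196.044 = 782.254.
Under uncorrelated errors the observed covariances equal the true-score covariances, so only the own-variance terms attenuate.
True-score variance = [2²·9.3²·0.63 + 15.5²·0.61] + 196.044 = 364.507 + 196.044 = 560.551.
Reliability = 560.551 / 782.254 = 0.7166.

0.7166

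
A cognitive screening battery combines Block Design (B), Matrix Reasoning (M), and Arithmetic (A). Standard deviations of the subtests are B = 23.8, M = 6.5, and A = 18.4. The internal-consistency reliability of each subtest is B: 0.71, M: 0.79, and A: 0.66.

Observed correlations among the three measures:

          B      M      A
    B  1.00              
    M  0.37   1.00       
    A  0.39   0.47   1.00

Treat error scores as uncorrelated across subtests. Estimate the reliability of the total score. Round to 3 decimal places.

0.810

Var(B+M+A) = 23.8² + 6.5² + 18.4² + 2·[23.8·6.5·0.37 + 23.8·18.4·0.39 + 6.5·18.4·0.47] = 947.25 + 568.48 = 1515.73.
Under uncorrelated errors the observed covariances equal the true-score covariances, so only the own-variance terms attenuate.
True-score variance = [23.8²·0.71 + 6.5²·0.79 + 18.4²·0.66] + 568.48 = 659 + 568.48 = 1227.48.
Reliability = 1227.48 / 1515.73 = 0.810.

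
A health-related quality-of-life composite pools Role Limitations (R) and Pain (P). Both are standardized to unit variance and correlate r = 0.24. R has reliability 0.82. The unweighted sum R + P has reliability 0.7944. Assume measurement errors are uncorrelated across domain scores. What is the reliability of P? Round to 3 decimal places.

Var(R+P) = 2 + 2·0.24 = 2.480.
True-score variance = ρ_R + ρ_P + 2·0.24, so 0.7944 = (0.82 + ρ_P + 0.48) / 2.480.
ρ_P = 0.7944·2.480 − 0.82 − 0.48 = 0.670.

0.670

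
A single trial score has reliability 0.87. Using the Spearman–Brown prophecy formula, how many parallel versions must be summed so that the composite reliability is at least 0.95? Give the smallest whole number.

3

k ≥ ρ*(1−ρ₁)/(ρ₁(1−ρ*)) = 0.95·0.13 / (0.87·0.05) = 2.839.
Smallest integer k = 3.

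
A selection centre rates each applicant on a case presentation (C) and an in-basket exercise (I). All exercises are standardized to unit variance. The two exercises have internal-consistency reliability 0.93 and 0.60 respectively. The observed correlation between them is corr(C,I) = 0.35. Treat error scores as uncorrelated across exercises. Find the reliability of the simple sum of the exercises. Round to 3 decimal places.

0.826

Var(C+I) = 2 + 2·[0.35] = 2 + 0.7 = 2.7.
Because errors are independent across components, Cov(Tᵢ,Tⱼ) = Cov(Xᵢ,Xⱼ); the off-diagonal part of the true-score variance is the same as above.
True-score variance = [0.93 + 0.60] + 0.7 = 1.53 + 0.7 = 2.23.
Reliability = 2.23 / 2.7 = 0.826.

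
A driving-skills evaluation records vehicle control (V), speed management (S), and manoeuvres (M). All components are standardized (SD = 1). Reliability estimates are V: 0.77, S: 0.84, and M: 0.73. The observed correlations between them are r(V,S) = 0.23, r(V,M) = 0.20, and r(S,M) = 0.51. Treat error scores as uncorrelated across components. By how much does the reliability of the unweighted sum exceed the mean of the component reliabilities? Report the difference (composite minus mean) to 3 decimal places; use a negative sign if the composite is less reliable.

0.085

Var(sum) = 3 + 1.88 = 4.88; true-score variance = 2.34 + 1.88 = 4.22; composite reliability = 0.8648.
Mean component reliability = 0.7800.
Difference = 0.8648 − 0.7800 = 0.085.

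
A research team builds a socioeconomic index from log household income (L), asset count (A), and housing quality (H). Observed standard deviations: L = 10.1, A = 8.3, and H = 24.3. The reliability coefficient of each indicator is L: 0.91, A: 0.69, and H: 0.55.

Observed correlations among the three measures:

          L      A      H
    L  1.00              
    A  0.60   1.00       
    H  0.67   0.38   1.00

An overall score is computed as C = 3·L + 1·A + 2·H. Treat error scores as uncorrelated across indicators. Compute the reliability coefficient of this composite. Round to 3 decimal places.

Var(C) = 3²·10.1² + 8.3² + 2²·24.3² + 2·[3·10.1·8.3·0.60 + 6·10.1·24.3·0.67 + 2·8.3·24.3·0.38] = 3348.94 + 2581.61 = 5930.55.
With uncorrelated errors the cross-covariances are all true-score covariance, so they carry over unchanged; only the diagonal terms shrink to ρᵢσᵢ².
True-score variance = [3²·10.1²·0.91 + 8.3²·0.69 + 2²·24.3²·0.55] + 2581.61 = 2182.07 + 2581.61 = 4763.69.
Reliability = 4763.69 / 5930.55 = 0.803.

0.803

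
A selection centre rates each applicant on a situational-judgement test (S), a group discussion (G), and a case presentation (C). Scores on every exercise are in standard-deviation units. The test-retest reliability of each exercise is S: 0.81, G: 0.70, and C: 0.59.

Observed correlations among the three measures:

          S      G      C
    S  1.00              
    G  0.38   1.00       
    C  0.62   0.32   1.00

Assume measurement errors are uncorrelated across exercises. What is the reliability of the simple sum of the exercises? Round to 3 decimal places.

0.840

Var(S+G+C) = 3 + 2·[0.38 + 0.62 + 0.32] = 3 + 2.64 = 5.64.
Because errors are independent across components, Cov(Tᵢ,Tⱼ) = Cov(Xᵢ,Xⱼ); the off-diagonal part of the true-score variance is the same as above.
True-score variance = [0.81 + 0.70 + 0.59] + 2.64 = 2.1 + 2.64 = 4.74.
Reliability = 4.74 / 5.64 = 0.840.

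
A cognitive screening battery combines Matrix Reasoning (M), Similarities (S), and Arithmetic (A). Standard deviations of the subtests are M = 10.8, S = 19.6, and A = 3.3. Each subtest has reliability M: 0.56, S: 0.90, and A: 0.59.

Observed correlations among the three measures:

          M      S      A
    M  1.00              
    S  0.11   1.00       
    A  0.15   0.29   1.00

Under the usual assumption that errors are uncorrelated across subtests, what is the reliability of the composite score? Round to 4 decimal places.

Var(M+S+A) = 10.8² + 19.6² + 3.3² + 2·[10.8·19.6·0.11 + 10.8·3.3·0.15 + 19.6·3.3·0.29] = 511.69 + 94.776 = 606.466.
With uncorrelated errors the cross-covariances are all true-score covariance, so they carry over unchanged; only the diagonal terms shrink to ρᵢσᵢ².
True-score variance = [10.8²·0.56 + 19.6²·0.90 + 3.3²·0.59] + 94.776 = 417.488 + 94.776 = 512.264.
Reliability = 512.264 / 606.466 = 0.8447.

0.8447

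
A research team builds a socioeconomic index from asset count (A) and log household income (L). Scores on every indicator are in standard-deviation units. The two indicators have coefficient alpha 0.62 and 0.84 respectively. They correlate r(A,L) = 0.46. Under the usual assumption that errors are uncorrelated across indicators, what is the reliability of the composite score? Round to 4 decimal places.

Var(A+L) = 2 + 2·[0.46] = 2 + 0.92 = 2.92.
Because errors are independent across components, Cov(Tᵢ,Tⱼ) = Cov(Xᵢ,Xⱼ); the off-diagonal part of the true-score variance is the same as above.
True-score variance = [0.62 + 0.84] + 0.92 = 1.46 + 0.92 = 2.38.
Reliability = 2.38 / 2.92 = 0.8151.

0.8151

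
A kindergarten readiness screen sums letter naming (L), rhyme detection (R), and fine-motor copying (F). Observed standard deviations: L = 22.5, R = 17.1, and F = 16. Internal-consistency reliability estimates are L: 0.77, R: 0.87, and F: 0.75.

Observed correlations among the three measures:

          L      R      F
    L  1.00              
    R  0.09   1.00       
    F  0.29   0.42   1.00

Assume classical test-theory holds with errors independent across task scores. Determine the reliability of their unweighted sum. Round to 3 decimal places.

0.860

Var(L+R+F) = 22.5² + 17.1² + 16² + 2·[22.5·17.1·0.09 + 22.5·16·0.29 + 17.1·16·0.42] = 1054.66 + 507.879 = 1562.54.
Under uncorrelated errors the observed covariances equal the true-score covariances, so only the own-variance terms attenuate.
True-score variance = [22.5²·0.77 + 17.1²·0.87 + 16²·0.75] + 507.879 = 836.209 + 507.879 = 1344.09.
Reliability = 1344.09 / 1562.54 = 0.860.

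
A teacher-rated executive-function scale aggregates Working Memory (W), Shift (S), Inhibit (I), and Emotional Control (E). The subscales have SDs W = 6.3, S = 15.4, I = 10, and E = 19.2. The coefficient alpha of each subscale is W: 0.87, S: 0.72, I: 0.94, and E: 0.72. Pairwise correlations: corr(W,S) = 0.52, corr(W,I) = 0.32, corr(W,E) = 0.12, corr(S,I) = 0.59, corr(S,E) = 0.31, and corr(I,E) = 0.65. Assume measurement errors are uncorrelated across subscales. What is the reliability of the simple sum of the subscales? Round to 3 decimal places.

Var(W+S+I+E) = 6.3² + 15.4² + 10² + 19.2² + 2·[6.3·15.4·0.52 + 6.3·10·0.32 + 6.3·19.2·0.12 + 15.4·10·0.59 + 15.4·19.2·0.31 + 10·19.2·0.65] = 745.49 + 784.893 = 1530.38.
With uncorrelated errors the cross-covariances are all true-score covariance, so they carry over unchanged; only the diagonal terms shrink to ρᵢσᵢ².
True-score variance = [6.3²·0.87 + 15.4²·0.72 + 10²·0.94 + 19.2²·0.72] + 784.893 = 564.706 + 784.893 = 1349.6.
Reliability = 1349.6 / 1530.38 = 0.882.

0.882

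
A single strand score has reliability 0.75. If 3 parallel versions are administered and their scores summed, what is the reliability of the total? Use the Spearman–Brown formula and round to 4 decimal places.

0.9000

ρ_k = kρ / (1 + (k−1)ρ) = 3·0.75 / (1 + 2·0.75) = 2.250 / 2.500 = 0.9000.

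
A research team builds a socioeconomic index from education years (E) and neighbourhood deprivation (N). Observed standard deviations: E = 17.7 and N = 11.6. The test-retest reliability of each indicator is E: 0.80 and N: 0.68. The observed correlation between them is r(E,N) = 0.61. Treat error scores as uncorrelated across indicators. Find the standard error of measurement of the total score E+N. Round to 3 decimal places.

10.282

Var(total) = 447.85 + 250.49 = 698.34.
True-score variance = 342.133 + 250.49 = 592.623, so reliability = 0.8486.
Error variance = 698.34 − 592.623 = 105.717; SEM = √105.717 = 10.282.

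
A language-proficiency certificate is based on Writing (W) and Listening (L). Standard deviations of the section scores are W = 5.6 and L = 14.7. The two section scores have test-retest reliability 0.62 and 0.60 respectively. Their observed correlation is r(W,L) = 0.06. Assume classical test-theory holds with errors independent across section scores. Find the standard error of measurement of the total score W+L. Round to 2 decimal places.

Var(total) = 247.45 + 9.8784 = 257.328.
True-score variance = 149.097 + 9.8784 = 158.976, so reliability = 0.6178.
Error variance = 257.328 − 158.976 = 98.3528; SEM = √98.3528 = 9.92.

9.92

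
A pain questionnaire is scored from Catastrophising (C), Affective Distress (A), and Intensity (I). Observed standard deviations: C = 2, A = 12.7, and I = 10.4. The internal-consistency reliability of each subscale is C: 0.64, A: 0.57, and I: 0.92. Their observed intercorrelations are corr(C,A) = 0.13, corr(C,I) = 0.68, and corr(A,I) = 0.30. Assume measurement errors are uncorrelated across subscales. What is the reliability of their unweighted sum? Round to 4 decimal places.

0.7950

Var(C+A+I) = 2² + 12.7² + 10.4² + 2·[2·12.7·0.13 + 2·10.4·0.68 + 12.7·10.4·0.30] = 273.45 + 114.14 = 387.59.
With uncorrelated errors the cross-covariances are all true-score covariance, so they carry over unchanged; only the diagonal terms shrink to ρᵢσᵢ².
True-score variance = [2²·0.64 + 12.7²·0.57 + 10.4²·0.92] + 114.14 = 194.002 + 114.14 = 308.142.
Reliability = 308.142 / 387.59 = 0.7950.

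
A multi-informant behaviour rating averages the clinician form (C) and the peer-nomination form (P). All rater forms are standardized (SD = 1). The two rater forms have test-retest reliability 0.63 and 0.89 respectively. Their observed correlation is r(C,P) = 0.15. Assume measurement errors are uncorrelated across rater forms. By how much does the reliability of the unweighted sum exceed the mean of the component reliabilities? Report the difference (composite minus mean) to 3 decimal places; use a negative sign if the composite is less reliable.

0.031

Var(sum) = 2 + 0.3 = 2.3; true-score variance = 1.52 + 0.3 = 1.82; composite reliability = 0.7913.
Mean component reliability = 0.7600.
Difference = 0.7913 − 0.7600 = 0.031.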